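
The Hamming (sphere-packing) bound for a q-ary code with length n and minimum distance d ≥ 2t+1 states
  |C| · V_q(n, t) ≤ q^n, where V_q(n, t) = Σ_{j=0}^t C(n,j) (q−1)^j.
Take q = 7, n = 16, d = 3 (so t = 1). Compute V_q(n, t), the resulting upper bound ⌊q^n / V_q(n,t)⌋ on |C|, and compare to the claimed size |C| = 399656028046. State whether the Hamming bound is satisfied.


V_q(n, t) = 97, q^n = 33232930569601, Hamming bound = 342607531645, |C| = 399656028046 > bound (violated).

Step 1: Compute V_q(n, t) = Σ_{j=0}^1 C(n, j) (q−1)^j.
  j = 0: C(16,0)·(6)^0 = 1·1 = 1.
  j = 1: C(16,1)·(6)^1 = 16·6 = 96.
  V_q(n, t) = 1 + 96 = 97.
Step 2: q^n = 7^16 = 33232930569601.
Step 3: Hamming bound ⌊q^n / V_q(n,t)⌋ = ⌊33232930569601/97⌋ = 342607531645.
Step 4: Compare |C| = 399656028046 to 342607531645: violated.
The claimed |C| lies above the Hamming bound, so no 7-ary code of length 16 with d ≥ 3 can have 399656028046 codewords.


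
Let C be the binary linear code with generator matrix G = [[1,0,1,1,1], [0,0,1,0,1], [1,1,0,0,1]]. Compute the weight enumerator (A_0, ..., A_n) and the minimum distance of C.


Weight distribution: A_0 = 1, A_2 = 2, A_3 = 4, A_4 = 1. Minimum distance d = 2.

Enumerate all 2^3 = 8 messages m ∈ F_2^3.
For each, compute codeword c = mG in F_2^5, then tally its weight.
  m = 000 → c = 00000, weight = 0.
  m = 100 → c = 10111, weight = 4.
  m = 010 → c = 00101, weight = 2.
  m = 110 → c = 10010, weight = 2.
  m = 001 → c = 11001, weight = 3.
  m = 101 → c = 01110, weight = 3.
  m = 011 → c = 11100, weight = 3.
  m = 111 → c = 01011, weight = 3.
Tally weights:
  weight 0: 1 codewords.
  weight 2: 2 codewords.
  weight 3: 4 codewords.
  weight 4: 1 codewords.
Minimum distance d = smallest w > 0 with A_w > 0 = 2.
Sanity: Σ A_w = 8 = 2^3 = 8 ✓.


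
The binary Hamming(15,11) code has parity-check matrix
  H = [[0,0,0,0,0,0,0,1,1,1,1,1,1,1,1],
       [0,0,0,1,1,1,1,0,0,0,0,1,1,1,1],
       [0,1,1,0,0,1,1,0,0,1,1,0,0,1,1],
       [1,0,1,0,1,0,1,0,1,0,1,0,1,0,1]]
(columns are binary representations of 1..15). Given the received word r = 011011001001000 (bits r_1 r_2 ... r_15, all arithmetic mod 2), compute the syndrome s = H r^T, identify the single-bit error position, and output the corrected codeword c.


s = (0, 1, 1, 1)^T, error position = 7, corrected codeword c = 011011101001000

Compute s = H r^T mod 2 one row at a time:
  s_1 = 0 + 1 + 0 + 0 + 1 + 0 + 0 + 0 = 2 ≡ 0 (mod 2).
  s_2 = 0 + 1 + 1 + 0 + 1 + 0 + 0 + 0 = 3 ≡ 1 (mod 2).
  s_3 = 1 + 1 + 1 + 0 + 0 + 0 + 0 + 0 = 3 ≡ 1 (mod 2).
  s_4 = 0 + 1 + 1 + 0 + 1 + 0 + 0 + 0 = 3 ≡ 1 (mod 2).
s = (0, 1, 1, 1)^T — this equals column 7 of H (binary 0111), so error is at position 7.
Correct: flip bit 7 of r = 011011001001000 to get c = 011011101001000.


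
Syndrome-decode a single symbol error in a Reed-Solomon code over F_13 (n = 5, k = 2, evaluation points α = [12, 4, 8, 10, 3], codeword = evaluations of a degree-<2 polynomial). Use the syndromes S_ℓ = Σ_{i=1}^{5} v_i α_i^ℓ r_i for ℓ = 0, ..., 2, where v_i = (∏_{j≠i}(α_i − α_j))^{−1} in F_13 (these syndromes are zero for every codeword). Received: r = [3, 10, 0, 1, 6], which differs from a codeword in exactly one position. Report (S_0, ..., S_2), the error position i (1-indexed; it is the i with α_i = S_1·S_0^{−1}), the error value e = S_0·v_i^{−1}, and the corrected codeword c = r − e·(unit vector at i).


S = (6, 8, 2), error at position 4, error magnitude e = 6, c = [3, 10, 0, 8, 6].

Step 1: column multipliers v_i = (∏_{j≠i}(α_i − α_j))^{−1} mod 13.
  i = 1 (α = 12): (12−4)(12−8)(12−10)(12−3) = 8·4·2·9 = 576 ≡ 4, so v_1 = 4^{−1} = 10 (mod 13).
  i = 2 (α = 4): (4−12)(4−8)(4−10)(4−3) = (−8)·(−4)·(−6)·1 = −192 ≡ 3, so v_2 = 3^{−1} = 9 (mod 13).
  i = 3 (α = 8): (8−12)(8−4)(8−10)(8−3) = (−4)·4·(−2)·5 = 160 ≡ 4, so v_3 = 4^{−1} = 10 (mod 13).
  i = 4 (α = 10): (10−12)(10−4)(10−8)(10−3) = (−2)·6·2·7 = −168 ≡ 1, so v_4 = 1^{−1} = 1 (mod 13).
  i = 5 (α = 3): (3−12)(3−4)(3−8)(3−10) = (−9)·(−1)·(−5)·(−7) = 315 ≡ 3, so v_5 = 3^{−1} = 9 (mod 13).
  v = [10, 9, 10, 1, 9].
Step 2: syndromes of r = [3, 10, 0, 1, 6] (all sums mod 13).
  S_0 = Σ v_i r_i = 10·3 + 9·10 + 10·0 + 1·1 + 9·6 = 175 ≡ 6.
  S_1 = Σ v_i α_i r_i = 10·12·3 + 9·4·10 + 10·8·0 + 1·10·1 + 9·3·6 = 892 ≡ 8.
  α_i^2 mod 13 = [1, 3, 12, 9, 9].
  S_2 = Σ v_i α_i^2 r_i = 10·1·3 + 9·3·10 + 10·12·0 + 1·9·1 + 9·9·6 = 795 ≡ 2.
  S = (6, 8, 2) ≠ 0, so r is not a codeword (an error is present).
Step 3: locate the error. For a single error e at position i, S_ℓ = v_i·e·α_i^ℓ, so α_err = S_1/S_0.
  S_0^{−1} = 6^{−1} = 11 (mod 13), so α_err = 8·11 = 88 ≡ 10 = α_4. Error position i = 4.
  Consistency check: S_2/S_1 = 2·5 = 10 ≡ 10 = α_err ✓ (single-error assumption holds).
Step 4: error magnitude e = S_0/v_4 = S_0·∏_{j≠4}(α_4 − α_j) = 6·1 = 6 ≡ 6 (mod 13).
Step 5: correct position 4: c_4 = r_4 − e = 1 − 6 ≡ 8 (mod 13). Hence c = [3, 10, 0, 8, 6].
  Check: interpolating c through the α_i gives m(x) = 7 + 4·x (degree < 2) with m(α_i) = c_i for every i, so c is indeed a codeword.


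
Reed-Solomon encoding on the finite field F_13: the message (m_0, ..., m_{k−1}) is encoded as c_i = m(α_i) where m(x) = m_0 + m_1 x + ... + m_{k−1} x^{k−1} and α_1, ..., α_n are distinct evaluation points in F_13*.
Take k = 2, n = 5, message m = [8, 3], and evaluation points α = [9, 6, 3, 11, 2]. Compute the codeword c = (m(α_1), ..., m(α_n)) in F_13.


c = [9, 0, 4, 2, 1]

Message polynomial: m(x) = 8 + 3·x (mod 13).
For each evaluation point α_i, compute m(α_i) mod 13:
  α_1 = 9: Horner steps 3 → 9, so m(9) = 9.
  α_2 = 6: Horner steps 3 → 0, so m(6) = 0.
  α_3 = 3: Horner steps 3 → 4, so m(3) = 4.
  α_4 = 11: Horner steps 3 → 2, so m(11) = 2.
  α_5 = 2: Horner steps 3 → 1, so m(2) = 1.
Codeword c = [9, 0, 4, 2, 1] ∈ F_13^5.


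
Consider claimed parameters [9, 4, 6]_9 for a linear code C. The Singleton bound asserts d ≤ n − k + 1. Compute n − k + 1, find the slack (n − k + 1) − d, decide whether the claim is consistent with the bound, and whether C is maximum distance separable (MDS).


Singleton RHS = n − k + 1 = 6, slack = 0, bound satisfied, MDS.

Singleton bound: d ≤ n − k + 1.
Here n = 9, k = 4, so n − k + 1 = 6.
Given d = 6, check d ≤ 6: YES.
Slack = (n − k + 1) − d = 0.
The code is MDS (slack = 0).
Description: the claimed parameters are [9, 4, 6]_9; such a code would be MDS (meets Singleton bound).


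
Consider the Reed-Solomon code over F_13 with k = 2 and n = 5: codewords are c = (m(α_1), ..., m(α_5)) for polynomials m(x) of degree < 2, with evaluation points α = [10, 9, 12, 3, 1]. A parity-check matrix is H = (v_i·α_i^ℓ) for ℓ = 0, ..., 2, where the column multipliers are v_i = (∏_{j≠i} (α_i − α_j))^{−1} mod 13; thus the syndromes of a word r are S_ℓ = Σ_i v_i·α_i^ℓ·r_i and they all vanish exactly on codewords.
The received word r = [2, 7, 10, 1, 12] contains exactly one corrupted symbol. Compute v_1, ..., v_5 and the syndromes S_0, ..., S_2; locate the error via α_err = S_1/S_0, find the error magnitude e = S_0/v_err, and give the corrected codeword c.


S = (5, 11, 6), error at position 1, error magnitude e = 7, c = [8, 7, 10, 1, 12].

Step 1: column multipliers v_i = (∏_{j≠i}(α_i − α_j))^{−1} mod 13.
  i = 1 (α = 10): (10−9)(10−12)(10−3)(10−1) = 1·(−2)·7·9 = −126 ≡ 4, so v_1 = 4^{−1} = 10 (mod 13).
  i = 2 (α = 9): (9−10)(9−12)(9−3)(9−1) = (−1)·(−3)·6·8 = 144 ≡ 1, so v_2 = 1^{−1} = 1 (mod 13).
  i = 3 (α = 12): (12−10)(12−9)(12−3)(12−1) = 2·3·9·11 = 594 ≡ 9, so v_3 = 9^{−1} = 3 (mod 13).
  i = 4 (α = 3): (3−10)(3−9)(3−12)(3−1) = (−7)·(−6)·(−9)·2 = −756 ≡ 11, so v_4 = 11^{−1} = 6 (mod 13).
  i = 5 (α = 1): (1−10)(1−9)(1−12)(1−3) = (−9)·(−8)·(−11)·(−2) = 1584 ≡ 11, so v_5 = 11^{−1} = 6 (mod 13).
  v = [10, 1, 3, 6, 6].
Step 2: syndromes of r = [2, 7, 10, 1, 12] (all sums mod 13).
  S_0 = Σ v_i r_i = 10·2 + 1·7 + 3·10 + 6·1 + 6·12 = 135 ≡ 5.
  S_1 = Σ v_i α_i r_i = 10·10·2 + 1·9·7 + 3·12·10 + 6·3·1 + 6·1·12 = 713 ≡ 11.
  α_i^2 mod 13 = [9, 3, 1, 9, 1].
  S_2 = Σ v_i α_i^2 r_i = 10·9·2 + 1·3·7 + 3·1·10 + 6·9·1 + 6·1·12 = 357 ≡ 6.
  S = (5, 11, 6) ≠ 0, so r is not a codeword (an error is present).
Step 3: locate the error. For a single error e at position i, S_ℓ = v_i·e·α_i^ℓ, so α_err = S_1/S_0.
  S_0^{−1} = 5^{−1} = 8 (mod 13), so α_err = 11·8 = 88 ≡ 10 = α_1. Error position i = 1.
  Consistency check: S_2/S_1 = 6·6 = 36 ≡ 10 = α_err ✓ (single-error assumption holds).
Step 4: error magnitude e = S_0/v_1 = S_0·∏_{j≠1}(α_1 − α_j) = 5·4 = 20 ≡ 7 (mod 13).
Step 5: correct position 1: c_1 = r_1 − e = 2 − 7 ≡ 8 (mod 13). Hence c = [8, 7, 10, 1, 12].
  Check: interpolating c through the α_i gives m(x) = 11 + 1·x (degree < 2) with m(α_i) = c_i for every i, so c is indeed a codeword.


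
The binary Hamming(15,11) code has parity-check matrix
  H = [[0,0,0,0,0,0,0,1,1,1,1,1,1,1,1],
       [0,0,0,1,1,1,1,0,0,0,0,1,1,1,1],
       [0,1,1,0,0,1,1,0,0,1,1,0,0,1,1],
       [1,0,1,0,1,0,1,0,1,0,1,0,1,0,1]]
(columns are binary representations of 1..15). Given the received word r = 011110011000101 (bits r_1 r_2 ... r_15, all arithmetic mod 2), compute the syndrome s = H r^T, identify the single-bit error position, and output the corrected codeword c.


s = (0, 0, 1, 1)^T, error position = 3, corrected codeword c = 010110011000101

Compute s = H r^T mod 2 one row at a time:
  s_1 = 1 + 1 + 0 + 0 + 0 + 1 + 0 + 1 = 4 ≡ 0 (mod 2).
  s_2 = 1 + 1 + 0 + 0 + 0 + 1 + 0 + 1 = 4 ≡ 0 (mod 2).
  s_3 = 1 + 1 + 0 + 0 + 0 + 0 + 0 + 1 = 3 ≡ 1 (mod 2).
  s_4 = 0 + 1 + 1 + 0 + 1 + 0 + 1 + 1 = 5 ≡ 1 (mod 2).
s = (0, 0, 1, 1)^T — this equals column 3 of H (binary 0011), so error is at position 3.
Correct: flip bit 3 of r = 011110011000101 to get c = 010110011000101.


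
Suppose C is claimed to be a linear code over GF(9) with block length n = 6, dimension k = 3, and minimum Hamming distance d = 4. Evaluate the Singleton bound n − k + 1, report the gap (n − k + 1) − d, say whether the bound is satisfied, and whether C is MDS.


Singleton RHS = n − k + 1 = 4, slack = 0, bound satisfied, MDS.

Singleton bound: d ≤ n − k + 1.
Here n = 6, k = 3, so n − k + 1 = 4.
Given d = 4, check d ≤ 4: YES.
Slack = (n − k + 1) − d = 0.
The code is MDS (slack = 0).
Description: the claimed parameters are [6, 3, 4]_9; such a code would be MDS (meets Singleton bound).


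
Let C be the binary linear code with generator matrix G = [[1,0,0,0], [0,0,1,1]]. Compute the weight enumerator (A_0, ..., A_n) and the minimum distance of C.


Weight distribution: A_0 = 1, A_1 = 1, A_2 = 1, A_3 = 1. Minimum distance d = 1.

Enumerate all 2^2 = 4 messages m ∈ F_2^2.
For each, compute codeword c = mG in F_2^4, then tally its weight.
  m = 00 → c = 0000, weight = 0.
  m = 10 → c = 1000, weight = 1.
  m = 01 → c = 0011, weight = 2.
  m = 11 → c = 1011, weight = 3.
Tally weights:
  weight 0: 1 codewords.
  weight 1: 1 codewords.
  weight 2: 1 codewords.
  weight 3: 1 codewords.
Minimum distance d = smallest w > 0 with A_w > 0 = 1.
Sanity: Σ A_w = 4 = 2^2 = 4 ✓.


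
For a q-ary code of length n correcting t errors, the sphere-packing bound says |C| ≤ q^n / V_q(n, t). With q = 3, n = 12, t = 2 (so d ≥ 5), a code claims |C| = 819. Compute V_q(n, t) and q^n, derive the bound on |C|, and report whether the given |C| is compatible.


V_q(n, t) = 289, q^n = 531441, Hamming bound = 1838, |C| = 819 ≤ bound (satisfied).

Step 1: Compute V_q(n, t) = Σ_{j=0}^2 C(n, j) (q−1)^j.
  j = 0: C(12,0)·(2)^0 = 1·1 = 1.
  j = 1: C(12,1)·(2)^1 = 12·2 = 24.
  j = 2: C(12,2)·(2)^2 = 66·4 = 264.
  V_q(n, t) = 1 + 24 + 264 = 289.
Step 2: q^n = 3^12 = 531441.
Step 3: Hamming bound ⌊q^n / V_q(n,t)⌋ = ⌊531441/289⌋ = 1838.
Step 4: Compare |C| = 819 to 1838: satisfied.
The claimed |C| lies below the Hamming bound.


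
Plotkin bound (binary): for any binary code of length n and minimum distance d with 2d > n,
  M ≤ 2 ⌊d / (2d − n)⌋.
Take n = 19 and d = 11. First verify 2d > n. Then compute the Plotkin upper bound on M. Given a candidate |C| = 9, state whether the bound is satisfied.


Plotkin bound M ≤ 6; given |C| = 9 > bound (violated).

Check applicability: 2d = 22, n = 19.
2d − n = 3 > 0, so Plotkin applies.
Compute d/(2d−n) = 11/3 ≈ 3.6667.
⌊d/(2d−n)⌋ = 3.
Plotkin bound: M ≤ 2·3 = 6.
Given |C| = 9, check: VIOLATED.
This |C| is above the Plotkin bound, so no binary code with n = 19, d = 11 and 9 codewords exists.


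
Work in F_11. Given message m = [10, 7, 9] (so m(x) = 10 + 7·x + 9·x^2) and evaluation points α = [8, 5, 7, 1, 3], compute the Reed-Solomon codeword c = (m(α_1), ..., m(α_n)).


c = [4, 6, 5, 4, 2]

Message polynomial: m(x) = 10 + 7·x + 9·x^2 (mod 11).
For each evaluation point α_i, compute m(α_i) mod 11:
  α_1 = 8: Horner steps 9 → 2 → 4, so m(8) = 4.
  α_2 = 5: Horner steps 9 → 8 → 6, so m(5) = 6.
  α_3 = 7: Horner steps 9 → 4 → 5, so m(7) = 5.
  α_4 = 1: Horner steps 9 → 5 → 4, so m(1) = 4.
  α_5 = 3: Horner steps 9 → 1 → 2, so m(3) = 2.
Codeword c = [4, 6, 5, 4, 2] ∈ F_11^5.


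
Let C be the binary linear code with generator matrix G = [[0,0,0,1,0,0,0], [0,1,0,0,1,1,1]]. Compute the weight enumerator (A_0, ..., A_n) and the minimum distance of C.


Weight distribution: A_0 = 1, A_1 = 1, A_4 = 1, A_5 = 1. Minimum distance d = 1.

Enumerate all 2^2 = 4 messages m ∈ F_2^2.
For each, compute codeword c = mG in F_2^7, then tally its weight.
  m = 00 → c = 0000000, weight = 0.
  m = 10 → c = 0001000, weight = 1.
  m = 01 → c = 0100111, weight = 4.
  m = 11 → c = 0101111, weight = 5.
Tally weights:
  weight 0: 1 codewords.
  weight 1: 1 codewords.
  weight 4: 1 codewords.
  weight 5: 1 codewords.
Minimum distance d = smallest w > 0 with A_w > 0 = 1.
Sanity: Σ A_w = 4 = 2^2 = 4 ✓.


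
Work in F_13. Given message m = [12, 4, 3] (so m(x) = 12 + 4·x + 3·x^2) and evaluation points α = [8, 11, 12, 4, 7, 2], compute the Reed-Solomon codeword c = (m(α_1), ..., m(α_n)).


c = [2, 3, 11, 11, 5, 6]

Message polynomial: m(x) = 12 + 4·x + 3·x^2 (mod 13).
For each evaluation point α_i, compute m(α_i) mod 13:
  α_1 = 8: Horner steps 3 → 2 → 2, so m(8) = 2.
  α_2 = 11: Horner steps 3 → 11 → 3, so m(11) = 3.
  α_3 = 12: Horner steps 3 → 1 → 11, so m(12) = 11.
  α_4 = 4: Horner steps 3 → 3 → 11, so m(4) = 11.
  α_5 = 7: Horner steps 3 → 12 → 5, so m(7) = 5.
  α_6 = 2: Horner steps 3 → 10 → 6, so m(2) = 6.
Codeword c = [2, 3, 11, 11, 5, 6] ∈ F_13^6.


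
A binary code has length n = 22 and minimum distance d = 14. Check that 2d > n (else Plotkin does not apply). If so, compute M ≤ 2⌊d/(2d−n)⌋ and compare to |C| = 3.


Plotkin bound M ≤ 4; given |C| = 3 ≤ bound (satisfied).

Check applicability: 2d = 28, n = 22.
2d − n = 6 > 0, so Plotkin applies.
Compute d/(2d−n) = 14/6 ≈ 2.3333.
⌊d/(2d−n)⌋ = 2.
Plotkin bound: M ≤ 2·2 = 4.
Given |C| = 3, check: satisfied.
This |C| is below the Plotkin bound.


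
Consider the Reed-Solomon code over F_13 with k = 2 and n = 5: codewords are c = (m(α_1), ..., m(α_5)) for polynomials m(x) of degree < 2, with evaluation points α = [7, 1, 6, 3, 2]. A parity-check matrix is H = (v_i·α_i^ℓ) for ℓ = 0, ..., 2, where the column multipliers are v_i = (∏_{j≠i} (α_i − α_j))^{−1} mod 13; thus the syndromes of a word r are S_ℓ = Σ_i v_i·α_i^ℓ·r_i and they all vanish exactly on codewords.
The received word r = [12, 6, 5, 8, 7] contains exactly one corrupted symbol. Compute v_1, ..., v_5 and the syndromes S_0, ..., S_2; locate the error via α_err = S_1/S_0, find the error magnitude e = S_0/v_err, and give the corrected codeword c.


S = (4, 11, 1), error at position 3, error magnitude e = 7, c = [12, 6, 11, 8, 7].

Step 1: column multipliers v_i = (∏_{j≠i}(α_i − α_j))^{−1} mod 13.
  i = 1 (α = 7): (7−1)(7−6)(7−3)(7−2) = 6·1·4·5 = 120 ≡ 3, so v_1 = 3^{−1} = 9 (mod 13).
  i = 2 (α = 1): (1−7)(1−6)(1−3)(1−2) = (−6)·(−5)·(−2)·(−1) = 60 ≡ 8, so v_2 = 8^{−1} = 5 (mod 13).
  i = 3 (α = 6): (6−7)(6−1)(6−3)(6−2) = (−1)·5·3·4 = −60 ≡ 5, so v_3 = 5^{−1} = 8 (mod 13).
  i = 4 (α = 3): (3−7)(3−1)(3−6)(3−2) = (−4)·2·(−3)·1 = 24 ≡ 11, so v_4 = 11^{−1} = 6 (mod 13).
  i = 5 (α = 2): (2−7)(2−1)(2−6)(2−3) = (−5)·1·(−4)·(−1) = −20 ≡ 6, so v_5 = 6^{−1} = 11 (mod 13).
  v = [9, 5, 8, 6, 11].
Step 2: syndromes of r = [12, 6, 5, 8, 7] (all sums mod 13).
  S_0 = Σ v_i r_i = 9·12 + 5·6 + 8·5 + 6·8 + 11·7 = 303 ≡ 4.
  S_1 = Σ v_i α_i r_i = 9·7·12 + 5·1·6 + 8·6·5 + 6·3·8 + 11·2·7 = 1324 ≡ 11.
  α_i^2 mod 13 = [10, 1, 10, 9, 4].
  S_2 = Σ v_i α_i^2 r_i = 9·10·12 + 5·1·6 + 8·10·5 + 6·9·8 + 11·4·7 = 2250 ≡ 1.
  S = (4, 11, 1) ≠ 0, so r is not a codeword (an error is present).
Step 3: locate the error. For a single error e at position i, S_ℓ = v_i·e·α_i^ℓ, so α_err = S_1/S_0.
  S_0^{−1} = 4^{−1} = 10 (mod 13), so α_err = 11·10 = 110 ≡ 6 = α_3. Error position i = 3.
  Consistency check: S_2/S_1 = 1·6 = 6 ≡ 6 = α_err ✓ (single-error assumption holds).
Step 4: error magnitude e = S_0/v_3 = S_0·∏_{j≠3}(α_3 − α_j) = 4·5 = 20 ≡ 7 (mod 13).
Step 5: correct position 3: c_3 = r_3 − e = 5 − 7 ≡ 11 (mod 13). Hence c = [12, 6, 11, 8, 7].
  Check: interpolating c through the α_i gives m(x) = 5 + 1·x (degree < 2) with m(α_i) = c_i for every i, so c is indeed a codeword.


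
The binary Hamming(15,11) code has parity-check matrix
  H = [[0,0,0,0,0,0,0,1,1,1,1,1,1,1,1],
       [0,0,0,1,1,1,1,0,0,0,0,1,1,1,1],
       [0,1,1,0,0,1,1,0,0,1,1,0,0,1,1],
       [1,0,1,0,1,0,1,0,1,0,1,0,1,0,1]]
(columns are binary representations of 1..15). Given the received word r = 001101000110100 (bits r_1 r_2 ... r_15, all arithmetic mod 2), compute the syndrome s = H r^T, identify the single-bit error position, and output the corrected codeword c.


s = (1, 1, 0, 1)^T, error position = 13, corrected codeword c = 001101000110000

Compute s = H r^T mod 2 one row at a time:
  s_1 = 0 + 0 + 1 + 1 + 0 + 1 + 0 + 0 = 3 ≡ 1 (mod 2).
  s_2 = 1 + 0 + 1 + 0 + 0 + 1 + 0 + 0 = 3 ≡ 1 (mod 2).
  s_3 = 0 + 1 + 1 + 0 + 1 + 1 + 0 + 0 = 4 ≡ 0 (mod 2).
  s_4 = 0 + 1 + 0 + 0 + 0 + 1 + 1 + 0 = 3 ≡ 1 (mod 2).
s = (1, 1, 0, 1)^T — this equals column 13 of H (binary 1101), so error is at position 13.
Correct: flip bit 13 of r = 001101000110100 to get c = 001101000110000.


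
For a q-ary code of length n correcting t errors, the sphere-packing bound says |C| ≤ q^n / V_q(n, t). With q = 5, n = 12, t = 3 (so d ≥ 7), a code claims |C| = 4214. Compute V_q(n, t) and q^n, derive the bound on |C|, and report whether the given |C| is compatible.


V_q(n, t) = 15185, q^n = 244140625, Hamming bound = 16077, |C| = 4214 ≤ bound (satisfied).

Step 1: Compute V_q(n, t) = Σ_{j=0}^3 C(n, j) (q−1)^j.
  j = 0: C(12,0)·(4)^0 = 1·1 = 1.
  j = 1: C(12,1)·(4)^1 = 12·4 = 48.
  j = 2: C(12,2)·(4)^2 = 66·16 = 1056.
  j = 3: C(12,3)·(4)^3 = 220·64 = 14080.
  V_q(n, t) = 1 + 48 + 1056 + 14080 = 15185.
Step 2: q^n = 5^12 = 244140625.
Step 3: Hamming bound ⌊q^n / V_q(n,t)⌋ = ⌊244140625/15185⌋ = 16077.
Step 4: Compare |C| = 4214 to 16077: satisfied.
The claimed |C| lies below the Hamming bound.


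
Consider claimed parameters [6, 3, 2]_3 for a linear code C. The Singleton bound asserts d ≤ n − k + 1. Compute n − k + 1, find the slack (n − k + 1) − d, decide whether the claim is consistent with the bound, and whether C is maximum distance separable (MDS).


Singleton RHS = n − k + 1 = 4, slack = 2, bound satisfied, not MDS.

Singleton bound: d ≤ n − k + 1.
Here n = 6, k = 3, so n − k + 1 = 4.
Given d = 2, check d ≤ 4: YES.
Slack = (n − k + 1) − d = 2.
The code is NOT MDS (slack = 2 > 0).
Description: the claimed parameters are [6, 3, 2]_3; such a code would be non-MDS.


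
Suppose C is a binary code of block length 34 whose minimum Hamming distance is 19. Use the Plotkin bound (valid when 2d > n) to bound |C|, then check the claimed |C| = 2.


Plotkin bound M ≤ 8; given |C| = 2 ≤ bound (satisfied).

Check applicability: 2d = 38, n = 34.
2d − n = 4 > 0, so Plotkin applies.
Compute d/(2d−n) = 19/4 ≈ 4.7500.
⌊d/(2d−n)⌋ = 4.
Plotkin bound: M ≤ 2·4 = 8.
Given |C| = 2, check: satisfied.
This |C| is below the Plotkin bound.


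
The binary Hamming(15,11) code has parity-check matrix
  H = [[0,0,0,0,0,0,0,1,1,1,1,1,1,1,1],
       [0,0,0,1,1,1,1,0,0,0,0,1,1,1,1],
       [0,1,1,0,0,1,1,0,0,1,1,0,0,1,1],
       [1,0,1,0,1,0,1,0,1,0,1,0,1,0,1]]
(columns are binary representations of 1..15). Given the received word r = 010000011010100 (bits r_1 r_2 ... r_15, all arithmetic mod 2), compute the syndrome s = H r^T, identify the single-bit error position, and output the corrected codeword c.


s = (0, 1, 0, 1)^T, error position = 5, corrected codeword c = 010010011010100

Compute s = H r^T mod 2 one row at a time:
  s_1 = 1 + 1 + 0 + 1 + 0 + 1 + 0 + 0 = 4 ≡ 0 (mod 2).
  s_2 = 0 + 0 + 0 + 0 + 0 + 1 + 0 + 0 = 1 ≡ 1 (mod 2).
  s_3 = 1 + 0 + 0 + 0 + 0 + 1 + 0 + 0 = 2 ≡ 0 (mod 2).
  s_4 = 0 + 0 + 0 + 0 + 1 + 1 + 1 + 0 = 3 ≡ 1 (mod 2).
s = (0, 1, 0, 1)^T — this equals column 5 of H (binary 0101), so error is at position 5.
Correct: flip bit 5 of r = 010000011010100 to get c = 010010011010100.


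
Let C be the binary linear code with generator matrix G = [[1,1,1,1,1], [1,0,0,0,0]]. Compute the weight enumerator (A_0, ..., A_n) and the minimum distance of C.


Weight distribution: A_0 = 1, A_1 = 1, A_4 = 1, A_5 = 1. Minimum distance d = 1.

Enumerate all 2^2 = 4 messages m ∈ F_2^2.
For each, compute codeword c = mG in F_2^5, then tally its weight.
  m = 00 → c = 00000, weight = 0.
  m = 10 → c = 11111, weight = 5.
  m = 01 → c = 10000, weight = 1.
  m = 11 → c = 01111, weight = 4.
Tally weights:
  weight 0: 1 codewords.
  weight 1: 1 codewords.
  weight 4: 1 codewords.
  weight 5: 1 codewords.
Minimum distance d = smallest w > 0 with A_w > 0 = 1.
Sanity: Σ A_w = 4 = 2^2 = 4 ✓.


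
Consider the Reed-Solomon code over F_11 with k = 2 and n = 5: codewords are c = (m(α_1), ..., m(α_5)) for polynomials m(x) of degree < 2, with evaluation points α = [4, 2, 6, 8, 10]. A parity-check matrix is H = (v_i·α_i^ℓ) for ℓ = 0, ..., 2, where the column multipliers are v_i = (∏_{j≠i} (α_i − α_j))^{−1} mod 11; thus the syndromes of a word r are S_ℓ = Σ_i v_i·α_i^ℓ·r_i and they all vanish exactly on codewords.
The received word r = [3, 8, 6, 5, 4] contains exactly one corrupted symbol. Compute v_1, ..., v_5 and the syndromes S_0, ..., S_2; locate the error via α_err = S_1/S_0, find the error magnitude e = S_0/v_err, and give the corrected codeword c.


S = (6, 2, 8), error at position 1, error magnitude e = 7, c = [7, 8, 6, 5, 4].

Step 1: column multipliers v_i = (∏_{j≠i}(α_i − α_j))^{−1} mod 11.
  i = 1 (α = 4): (4−2)(4−6)(4−8)(4−10) = 2·(−2)·(−4)·(−6) = −96 ≡ 3, so v_1 = 3^{−1} = 4 (mod 11).
  i = 2 (α = 2): (2−4)(2−6)(2−8)(2−10) = (−2)·(−4)·(−6)·(−8) = 384 ≡ 10, so v_2 = 10^{−1} = 10 (mod 11).
  i = 3 (α = 6): (6−4)(6−2)(6−8)(6−10) = 2·4·(−2)·(−4) = 64 ≡ 9, so v_3 = 9^{−1} = 5 (mod 11).
  i = 4 (α = 8): (8−4)(8−2)(8−6)(8−10) = 4·6·2·(−2) = −96 ≡ 3, so v_4 = 3^{−1} = 4 (mod 11).
  i = 5 (α = 10): (10−4)(10−2)(10−6)(10−8) = 6·8·4·2 = 384 ≡ 10, so v_5 = 10^{−1} = 10 (mod 11).
  v = [4, 10, 5, 4, 10].
Step 2: syndromes of r = [3, 8, 6, 5, 4] (all sums mod 11).
  S_0 = Σ v_i r_i = 4·3 + 10·8 + 5·6 + 4·5 + 10·4 = 182 ≡ 6.
  S_1 = Σ v_i α_i r_i = 4·4·3 + 10·2·8 + 5·6·6 + 4·8·5 + 10·10·4 = 948 ≡ 2.
  α_i^2 mod 11 = [5, 4, 3, 9, 1].
  S_2 = Σ v_i α_i^2 r_i = 4·5·3 + 10·4·8 + 5·3·6 + 4·9·5 + 10·1·4 = 690 ≡ 8.
  S = (6, 2, 8) ≠ 0, so r is not a codeword (an error is present).
Step 3: locate the error. For a single error e at position i, S_ℓ = v_i·e·α_i^ℓ, so α_err = S_1/S_0.
  S_0^{−1} = 6^{−1} = 2 (mod 11), so α_err = 2·2 = 4 ≡ 4 = α_1. Error position i = 1.
  Consistency check: S_2/S_1 = 8·6 = 48 ≡ 4 = α_err ✓ (single-error assumption holds).
Step 4: error magnitude e = S_0/v_1 = S_0·∏_{j≠1}(α_1 − α_j) = 6·3 = 18 ≡ 7 (mod 11).
Step 5: correct position 1: c_1 = r_1 − e = 3 − 7 ≡ 7 (mod 11). Hence c = [7, 8, 6, 5, 4].
  Check: interpolating c through the α_i gives m(x) = 9 + 5·x (degree < 2) with m(α_i) = c_i for every i, so c is indeed a codeword.


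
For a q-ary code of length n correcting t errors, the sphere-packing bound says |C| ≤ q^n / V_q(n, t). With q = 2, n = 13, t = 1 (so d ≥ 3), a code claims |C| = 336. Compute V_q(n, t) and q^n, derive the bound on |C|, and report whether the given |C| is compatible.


V_q(n, t) = 14, q^n = 8192, Hamming bound = 585, |C| = 336 ≤ bound (satisfied).

Step 1: Compute V_q(n, t) = Σ_{j=0}^1 C(n, j) (q−1)^j.
  j = 0: C(13,0)·(1)^0 = 1·1 = 1.
  j = 1: C(13,1)·(1)^1 = 13·1 = 13.
  V_q(n, t) = 1 + 13 = 14.
Step 2: q^n = 2^13 = 8192.
Step 3: Hamming bound ⌊q^n / V_q(n,t)⌋ = ⌊8192/14⌋ = 585.
Step 4: Compare |C| = 336 to 585: satisfied.
The claimed |C| lies below the Hamming bound.


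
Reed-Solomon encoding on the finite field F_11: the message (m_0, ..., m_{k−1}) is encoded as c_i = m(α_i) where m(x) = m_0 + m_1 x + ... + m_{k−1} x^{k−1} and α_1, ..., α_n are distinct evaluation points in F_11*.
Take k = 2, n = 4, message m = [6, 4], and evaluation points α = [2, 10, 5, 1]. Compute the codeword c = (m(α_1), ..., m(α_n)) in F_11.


c = [3, 2, 4, 10]

Message polynomial: m(x) = 6 + 4·x (mod 11).
For each evaluation point α_i, compute m(α_i) mod 11:
  α_1 = 2: Horner steps 4 → 3, so m(2) = 3.
  α_2 = 10: Horner steps 4 → 2, so m(10) = 2.
  α_3 = 5: Horner steps 4 → 4, so m(5) = 4.
  α_4 = 1: Horner steps 4 → 10, so m(1) = 10.
Codeword c = [3, 2, 4, 10] ∈ F_11^4.


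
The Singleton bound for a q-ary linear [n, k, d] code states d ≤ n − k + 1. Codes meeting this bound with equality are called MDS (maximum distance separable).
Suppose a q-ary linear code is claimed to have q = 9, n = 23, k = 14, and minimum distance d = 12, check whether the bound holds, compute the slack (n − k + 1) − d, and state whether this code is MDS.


Singleton RHS = n − k + 1 = 10, slack = -2, bound violated (no such code; not MDS).

Singleton bound: d ≤ n − k + 1.
Here n = 23, k = 14, so n − k + 1 = 10.
Given d = 12, check d ≤ 10: NO.
Slack = (n − k + 1) − d = -2.
The slack is negative: d = 12 exceeds n − k + 1 = 10 by 2, so the Singleton bound is violated and no linear [23, 14, 12]_9 code can exist. In particular it is not MDS (MDS requires d = n − k + 1 exactly).
Description: the claimed parameters are [23, 14, 12]_9; such a code would be impossible (violates the Singleton bound).


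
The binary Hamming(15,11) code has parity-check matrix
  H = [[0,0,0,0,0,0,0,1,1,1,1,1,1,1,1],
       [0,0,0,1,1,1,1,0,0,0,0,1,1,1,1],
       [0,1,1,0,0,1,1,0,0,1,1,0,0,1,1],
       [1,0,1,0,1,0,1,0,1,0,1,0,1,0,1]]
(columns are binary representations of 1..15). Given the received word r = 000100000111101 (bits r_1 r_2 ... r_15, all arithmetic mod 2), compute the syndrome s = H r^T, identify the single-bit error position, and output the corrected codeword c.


s = (1, 0, 1, 1)^T, error position = 11, corrected codeword c = 000100000101101

Compute s = H r^T mod 2 one row at a time:
  s_1 = 0 + 0 + 1 + 1 + 1 + 1 + 0 + 1 = 5 ≡ 1 (mod 2).
  s_2 = 1 + 0 + 0 + 0 + 1 + 1 + 0 + 1 = 4 ≡ 0 (mod 2).
  s_3 = 0 + 0 + 0 + 0 + 1 + 1 + 0 + 1 = 3 ≡ 1 (mod 2).
  s_4 = 0 + 0 + 0 + 0 + 0 + 1 + 1 + 1 = 3 ≡ 1 (mod 2).
s = (1, 0, 1, 1)^T — this equals column 11 of H (binary 1011), so error is at position 11.
Correct: flip bit 11 of r = 000100000111101 to get c = 000100000101101.


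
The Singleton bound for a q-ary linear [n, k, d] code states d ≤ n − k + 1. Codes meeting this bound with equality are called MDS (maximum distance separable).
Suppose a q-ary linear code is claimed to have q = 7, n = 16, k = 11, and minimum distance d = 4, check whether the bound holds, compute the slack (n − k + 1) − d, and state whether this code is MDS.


Singleton RHS = n − k + 1 = 6, slack = 2, bound satisfied, not MDS.

Singleton bound: d ≤ n − k + 1.
Here n = 16, k = 11, so n − k + 1 = 6.
Given d = 4, check d ≤ 6: YES.
Slack = (n − k + 1) − d = 2.
The code is NOT MDS (slack = 2 > 0).
Description: the claimed parameters are [16, 11, 4]_7; such a code would be non-MDS.


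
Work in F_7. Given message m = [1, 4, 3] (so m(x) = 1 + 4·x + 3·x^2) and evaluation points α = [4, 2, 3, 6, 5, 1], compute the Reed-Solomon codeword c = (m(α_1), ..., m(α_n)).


c = [2, 0, 5, 0, 5, 1]

Message polynomial: m(x) = 1 + 4·x + 3·x^2 (mod 7).
For each evaluation point α_i, compute m(α_i) mod 7:
  α_1 = 4: Horner steps 3 → 2 → 2, so m(4) = 2.
  α_2 = 2: Horner steps 3 → 3 → 0, so m(2) = 0.
  α_3 = 3: Horner steps 3 → 6 → 5, so m(3) = 5.
  α_4 = 6: Horner steps 3 → 1 → 0, so m(6) = 0.
  α_5 = 5: Horner steps 3 → 5 → 5, so m(5) = 5.
  α_6 = 1: Horner steps 3 → 0 → 1, so m(1) = 1.
Codeword c = [2, 0, 5, 0, 5, 1] ∈ F_7^6.


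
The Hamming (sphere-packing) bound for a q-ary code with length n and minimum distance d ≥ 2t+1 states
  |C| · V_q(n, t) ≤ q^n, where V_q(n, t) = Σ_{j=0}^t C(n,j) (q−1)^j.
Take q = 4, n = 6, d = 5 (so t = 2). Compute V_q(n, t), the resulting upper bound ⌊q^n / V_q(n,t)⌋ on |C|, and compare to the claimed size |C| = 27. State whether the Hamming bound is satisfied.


V_q(n, t) = 154, q^n = 4096, Hamming bound = 26, |C| = 27 > bound (violated).

Step 1: Compute V_q(n, t) = Σ_{j=0}^2 C(n, j) (q−1)^j.
  j = 0: C(6,0)·(3)^0 = 1·1 = 1.
  j = 1: C(6,1)·(3)^1 = 6·3 = 18.
  j = 2: C(6,2)·(3)^2 = 15·9 = 135.
  V_q(n, t) = 1 + 18 + 135 = 154.
Step 2: q^n = 4^6 = 4096.
Step 3: Hamming bound ⌊q^n / V_q(n,t)⌋ = ⌊4096/154⌋ = 26.
Step 4: Compare |C| = 27 to 26: violated.
The claimed |C| lies above the Hamming bound, so no 4-ary code of length 6 with d ≥ 5 can have 27 codewords.


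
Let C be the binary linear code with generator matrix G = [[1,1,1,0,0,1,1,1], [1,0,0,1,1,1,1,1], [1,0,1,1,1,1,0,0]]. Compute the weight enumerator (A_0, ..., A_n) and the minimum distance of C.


Weight distribution: A_0 = 1, A_3 = 2, A_4 = 1, A_5 = 2, A_6 = 2. Minimum distance d = 3.

Enumerate all 2^3 = 8 messages m ∈ F_2^3.
For each, compute codeword c = mG in F_2^8, then tally its weight.
  m = 000 → c = 00000000, weight = 0.
  m = 100 → c = 11100111, weight = 6.
  m = 010 → c = 10011111, weight = 6.
  m = 110 → c = 01111000, weight = 4.
  m = 001 → c = 10111100, weight = 5.
  m = 101 → c = 01011011, weight = 5.
  m = 011 → c = 00100011, weight = 3.
  m = 111 → c = 11000100, weight = 3.
Tally weights:
  weight 0: 1 codewords.
  weight 3: 2 codewords.
  weight 4: 1 codewords.
  weight 5: 2 codewords.
  weight 6: 2 codewords.
Minimum distance d = smallest w > 0 with A_w > 0 = 3.
Sanity: Σ A_w = 8 = 2^3 = 8 ✓.


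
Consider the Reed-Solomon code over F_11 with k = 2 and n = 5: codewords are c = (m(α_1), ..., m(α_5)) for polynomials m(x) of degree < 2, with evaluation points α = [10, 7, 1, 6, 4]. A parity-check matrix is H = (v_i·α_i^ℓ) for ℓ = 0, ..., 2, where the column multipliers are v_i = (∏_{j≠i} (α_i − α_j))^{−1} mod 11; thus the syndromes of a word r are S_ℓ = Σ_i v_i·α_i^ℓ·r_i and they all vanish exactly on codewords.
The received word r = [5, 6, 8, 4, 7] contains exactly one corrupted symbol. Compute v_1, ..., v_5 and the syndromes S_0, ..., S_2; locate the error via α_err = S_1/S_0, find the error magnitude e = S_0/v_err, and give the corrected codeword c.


S = (7, 9, 10), error at position 4, error magnitude e = 5, c = [5, 6, 8, 10, 7].

Step 1: column multipliers v_i = (∏_{j≠i}(α_i − α_j))^{−1} mod 11.
  i = 1 (α = 10): (10−7)(10−1)(10−6)(10−4) = 3·9·4·6 = 648 ≡ 10, so v_1 = 10^{−1} = 10 (mod 11).
  i = 2 (α = 7): (7−10)(7−1)(7−6)(7−4) = (−3)·6·1·3 = −54 ≡ 1, so v_2 = 1^{−1} = 1 (mod 11).
  i = 3 (α = 1): (1−10)(1−7)(1−6)(1−4) = (−9)·(−6)·(−5)·(−3) = 810 ≡ 7, so v_3 = 7^{−1} = 8 (mod 11).
  i = 4 (α = 6): (6−10)(6−7)(6−1)(6−4) = (−4)·(−1)·5·2 = 40 ≡ 7, so v_4 = 7^{−1} = 8 (mod 11).
  i = 5 (α = 4): (4−10)(4−7)(4−1)(4−6) = (−6)·(−3)·3·(−2) = −108 ≡ 2, so v_5 = 2^{−1} = 6 (mod 11).
  v = [10, 1, 8, 8, 6].
Step 2: syndromes of r = [5, 6, 8, 4, 7] (all sums mod 11).
  S_0 = Σ v_i r_i = 10·5 + 1·6 + 8·8 + 8·4 + 6·7 = 194 ≡ 7.
  S_1 = Σ v_i α_i r_i = 10·10·5 + 1·7·6 + 8·1·8 + 8·6·4 + 6·4·7 = 966 ≡ 9.
  α_i^2 mod 11 = [1, 5, 1, 3, 5].
  S_2 = Σ v_i α_i^2 r_i = 10·1·5 + 1·5·6 + 8·1·8 + 8·3·4 + 6·5·7 = 450 ≡ 10.
  S = (7, 9, 10) ≠ 0, so r is not a codeword (an error is present).
Step 3: locate the error. For a single error e at position i, S_ℓ = v_i·e·α_i^ℓ, so α_err = S_1/S_0.
  S_0^{−1} = 7^{−1} = 8 (mod 11), so α_err = 9·8 = 72 ≡ 6 = α_4. Error position i = 4.
  Consistency check: S_2/S_1 = 10·5 = 50 ≡ 6 = α_err ✓ (single-error assumption holds).
Step 4: error magnitude e = S_0/v_4 = S_0·∏_{j≠4}(α_4 − α_j) = 7·7 = 49 ≡ 5 (mod 11).
Step 5: correct position 4: c_4 = r_4 − e = 4 − 5 ≡ 10 (mod 11). Hence c = [5, 6, 8, 10, 7].
  Check: interpolating c through the α_i gives m(x) = 1 + 7·x (degree < 2) with m(α_i) = c_i for every i, so c is indeed a codeword.


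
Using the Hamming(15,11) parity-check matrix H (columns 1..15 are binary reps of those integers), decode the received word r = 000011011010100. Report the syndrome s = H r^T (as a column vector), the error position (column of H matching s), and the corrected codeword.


s = (0, 1, 0, 0)^T, error position = 4, corrected codeword c = 000111011010100

Compute s = H r^T mod 2 one row at a time:
  s_1 = 1 + 1 + 0 + 1 + 0 + 1 + 0 + 0 = 4 ≡ 0 (mod 2).
  s_2 = 0 + 1 + 1 + 0 + 0 + 1 + 0 + 0 = 3 ≡ 1 (mod 2).
  s_3 = 0 + 0 + 1 + 0 + 0 + 1 + 0 + 0 = 2 ≡ 0 (mod 2).
  s_4 = 0 + 0 + 1 + 0 + 1 + 1 + 1 + 0 = 4 ≡ 0 (mod 2).
s = (0, 1, 0, 0)^T — this equals column 4 of H (binary 0100), so error is at position 4.
Correct: flip bit 4 of r = 000011011010100 to get c = 000111011010100.


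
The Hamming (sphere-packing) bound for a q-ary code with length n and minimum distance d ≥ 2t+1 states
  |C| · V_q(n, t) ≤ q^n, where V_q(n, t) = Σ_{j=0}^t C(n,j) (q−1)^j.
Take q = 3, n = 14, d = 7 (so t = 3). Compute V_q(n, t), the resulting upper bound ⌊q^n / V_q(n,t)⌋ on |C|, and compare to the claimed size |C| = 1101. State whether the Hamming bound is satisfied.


V_q(n, t) = 3305, q^n = 4782969, Hamming bound = 1447, |C| = 1101 ≤ bound (satisfied).

Step 1: Compute V_q(n, t) = Σ_{j=0}^3 C(n, j) (q−1)^j.
  j = 0: C(14,0)·(2)^0 = 1·1 = 1.
  j = 1: C(14,1)·(2)^1 = 14·2 = 28.
  j = 2: C(14,2)·(2)^2 = 91·4 = 364.
  j = 3: C(14,3)·(2)^3 = 364·8 = 2912.
  V_q(n, t) = 1 + 28 + 364 + 2912 = 3305.
Step 2: q^n = 3^14 = 4782969.
Step 3: Hamming bound ⌊q^n / V_q(n,t)⌋ = ⌊4782969/3305⌋ = 1447.
Step 4: Compare |C| = 1101 to 1447: satisfied.
The claimed |C| lies below the Hamming bound.


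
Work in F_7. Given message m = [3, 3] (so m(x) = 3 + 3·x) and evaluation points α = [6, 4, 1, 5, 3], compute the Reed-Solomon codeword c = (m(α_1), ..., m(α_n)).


c = [0, 1, 6, 4, 5]

Message polynomial: m(x) = 3 + 3·x (mod 7).
For each evaluation point α_i, compute m(α_i) mod 7:
  α_1 = 6: Horner steps 3 → 0, so m(6) = 0.
  α_2 = 4: Horner steps 3 → 1, so m(4) = 1.
  α_3 = 1: Horner steps 3 → 6, so m(1) = 6.
  α_4 = 5: Horner steps 3 → 4, so m(5) = 4.
  α_5 = 3: Horner steps 3 → 5, so m(3) = 5.
Codeword c = [0, 1, 6, 4, 5] ∈ F_7^5.


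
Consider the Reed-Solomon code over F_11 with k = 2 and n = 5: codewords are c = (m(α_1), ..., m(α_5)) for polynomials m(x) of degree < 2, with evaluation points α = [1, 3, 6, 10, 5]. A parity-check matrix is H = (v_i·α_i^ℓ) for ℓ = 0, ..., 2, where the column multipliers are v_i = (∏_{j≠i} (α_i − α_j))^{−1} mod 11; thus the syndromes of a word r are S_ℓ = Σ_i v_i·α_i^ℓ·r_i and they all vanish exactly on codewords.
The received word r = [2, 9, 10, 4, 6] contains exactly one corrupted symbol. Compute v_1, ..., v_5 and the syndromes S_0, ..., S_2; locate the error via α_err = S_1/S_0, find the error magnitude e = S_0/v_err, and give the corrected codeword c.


S = (7, 7, 7), error at position 1, error magnitude e = 1, c = [1, 9, 10, 4, 6].

Step 1: column multipliers v_i = (∏_{j≠i}(α_i − α_j))^{−1} mod 11.
  i = 1 (α = 1): (1−3)(1−6)(1−10)(1−5) = (−2)·(−5)·(−9)·(−4) = 360 ≡ 8, so v_1 = 8^{−1} = 7 (mod 11).
  i = 2 (α = 3): (3−1)(3−6)(3−10)(3−5) = 2·(−3)·(−7)·(−2) = −84 ≡ 4, so v_2 = 4^{−1} = 3 (mod 11).
  i = 3 (α = 6): (6−1)(6−3)(6−10)(6−5) = 5·3·(−4)·1 = −60 ≡ 6, so v_3 = 6^{−1} = 2 (mod 11).
  i = 4 (α = 10): (10−1)(10−3)(10−6)(10−5) = 9·7·4·5 = 1260 ≡ 6, so v_4 = 6^{−1} = 2 (mod 11).
  i = 5 (α = 5): (5−1)(5−3)(5−6)(5−10) = 4·2·(−1)·(−5) = 40 ≡ 7, so v_5 = 7^{−1} = 8 (mod 11).
  v = [7, 3, 2, 2, 8].
Step 2: syndromes of r = [2, 9, 10, 4, 6] (all sums mod 11).
  S_0 = Σ v_i r_i = 7·2 + 3·9 + 2·10 + 2·4 + 8·6 = 117 ≡ 7.
  S_1 = Σ v_i α_i r_i = 7·1·2 + 3·3·9 + 2·6·10 + 2·10·4 + 8·5·6 = 535 ≡ 7.
  α_i^2 mod 11 = [1, 9, 3, 1, 3].
  S_2 = Σ v_i α_i^2 r_i = 7·1·2 + 3·9·9 + 2·3·10 + 2·1·4 + 8·3·6 = 469 ≡ 7.
  S = (7, 7, 7) ≠ 0, so r is not a codeword (an error is present).
Step 3: locate the error. For a single error e at position i, S_ℓ = v_i·e·α_i^ℓ, so α_err = S_1/S_0.
  S_0^{−1} = 7^{−1} = 8 (mod 11), so α_err = 7·8 = 56 ≡ 1 = α_1. Error position i = 1.
  Consistency check: S_2/S_1 = 7·8 = 56 ≡ 1 = α_err ✓ (single-error assumption holds).
Step 4: error magnitude e = S_0/v_1 = S_0·∏_{j≠1}(α_1 − α_j) = 7·8 = 56 ≡ 1 (mod 11).
Step 5: correct position 1: c_1 = r_1 − e = 2 − 1 ≡ 1 (mod 11). Hence c = [1, 9, 10, 4, 6].
  Check: interpolating c through the α_i gives m(x) = 8 + 4·x (degree < 2) with m(α_i) = c_i for every i, so c is indeed a codeword.


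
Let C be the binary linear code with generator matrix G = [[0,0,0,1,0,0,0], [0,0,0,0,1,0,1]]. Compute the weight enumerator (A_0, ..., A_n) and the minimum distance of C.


Weight distribution: A_0 = 1, A_1 = 1, A_2 = 1, A_3 = 1. Minimum distance d = 1.

Enumerate all 2^2 = 4 messages m ∈ F_2^2.
For each, compute codeword c = mG in F_2^7, then tally its weight.
  m = 00 → c = 0000000, weight = 0.
  m = 10 → c = 0001000, weight = 1.
  m = 01 → c = 0000101, weight = 2.
  m = 11 → c = 0001101, weight = 3.
Tally weights:
  weight 0: 1 codewords.
  weight 1: 1 codewords.
  weight 2: 1 codewords.
  weight 3: 1 codewords.
Minimum distance d = smallest w > 0 with A_w > 0 = 1.
Sanity: Σ A_w = 4 = 2^2 = 4 ✓.


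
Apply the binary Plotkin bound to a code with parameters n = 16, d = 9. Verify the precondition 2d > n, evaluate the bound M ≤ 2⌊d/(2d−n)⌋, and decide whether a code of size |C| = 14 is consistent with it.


Plotkin bound M ≤ 8; given |C| = 14 > bound (violated).

Check applicability: 2d = 18, n = 16.
2d − n = 2 > 0, so Plotkin applies.
Compute d/(2d−n) = 9/2 ≈ 4.5000.
⌊d/(2d−n)⌋ = 4.
Plotkin bound: M ≤ 2·4 = 8.
Given |C| = 14, check: VIOLATED.
This |C| is above the Plotkin bound, so no binary code with n = 16, d = 9 and 14 codewords exists.


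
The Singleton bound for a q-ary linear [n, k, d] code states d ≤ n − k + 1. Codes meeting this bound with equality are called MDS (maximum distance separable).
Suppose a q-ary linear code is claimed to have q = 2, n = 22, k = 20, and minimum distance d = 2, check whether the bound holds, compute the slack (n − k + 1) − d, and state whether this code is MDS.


Singleton RHS = n − k + 1 = 3, slack = 1, bound satisfied, not MDS.

Singleton bound: d ≤ n − k + 1.
Here n = 22, k = 20, so n − k + 1 = 3.
Given d = 2, check d ≤ 3: YES.
Slack = (n − k + 1) − d = 1.
The code is NOT MDS (slack = 1 > 0).
Description: the claimed parameters are [22, 20, 2]_2; such a code would be non-MDS.
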